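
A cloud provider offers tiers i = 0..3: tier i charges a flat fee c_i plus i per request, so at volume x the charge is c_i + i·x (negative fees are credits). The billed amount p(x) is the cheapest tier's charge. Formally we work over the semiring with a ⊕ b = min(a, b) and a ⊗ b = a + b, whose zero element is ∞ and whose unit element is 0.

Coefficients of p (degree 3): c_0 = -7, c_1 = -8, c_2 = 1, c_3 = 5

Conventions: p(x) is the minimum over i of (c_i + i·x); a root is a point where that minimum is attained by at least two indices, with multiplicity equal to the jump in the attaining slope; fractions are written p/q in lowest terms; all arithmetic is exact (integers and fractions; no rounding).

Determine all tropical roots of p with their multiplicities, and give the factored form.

hull edge (i=0, c=-7) to (i=1, c=-8): slope -1, span 1
hull edge (i=1, c=-8) to (i=3, c=5): slope 13/2, span 2
Factored form: p(x) = 5 ⊗ (x ⊕ (-13/2)) ⊗ (x ⊕ (-13/2)) ⊗ (x ⊕ 1)
Answer: roots = -13/2 (mult 2), 1 (mult 1)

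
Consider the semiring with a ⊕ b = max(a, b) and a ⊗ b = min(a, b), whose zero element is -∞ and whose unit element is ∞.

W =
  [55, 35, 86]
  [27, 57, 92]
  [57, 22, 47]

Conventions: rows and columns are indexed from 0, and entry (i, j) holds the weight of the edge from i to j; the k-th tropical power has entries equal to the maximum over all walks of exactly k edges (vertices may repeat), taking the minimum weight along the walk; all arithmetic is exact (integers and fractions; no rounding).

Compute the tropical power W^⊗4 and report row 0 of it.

W^⊗2:
  [57, 35, 55]
  [57, 57, 57]
  [55, 35, 57]
W^⊗3:
  [55, 35, 57]
  [57, 57, 57]
  [57, 35, 55]
W^⊗4:
  [57, 35, 55]
  [57, 57, 57]
  [55, 35, 57]
Answer: row 0 of W^⊗4 = [57, 35, 55]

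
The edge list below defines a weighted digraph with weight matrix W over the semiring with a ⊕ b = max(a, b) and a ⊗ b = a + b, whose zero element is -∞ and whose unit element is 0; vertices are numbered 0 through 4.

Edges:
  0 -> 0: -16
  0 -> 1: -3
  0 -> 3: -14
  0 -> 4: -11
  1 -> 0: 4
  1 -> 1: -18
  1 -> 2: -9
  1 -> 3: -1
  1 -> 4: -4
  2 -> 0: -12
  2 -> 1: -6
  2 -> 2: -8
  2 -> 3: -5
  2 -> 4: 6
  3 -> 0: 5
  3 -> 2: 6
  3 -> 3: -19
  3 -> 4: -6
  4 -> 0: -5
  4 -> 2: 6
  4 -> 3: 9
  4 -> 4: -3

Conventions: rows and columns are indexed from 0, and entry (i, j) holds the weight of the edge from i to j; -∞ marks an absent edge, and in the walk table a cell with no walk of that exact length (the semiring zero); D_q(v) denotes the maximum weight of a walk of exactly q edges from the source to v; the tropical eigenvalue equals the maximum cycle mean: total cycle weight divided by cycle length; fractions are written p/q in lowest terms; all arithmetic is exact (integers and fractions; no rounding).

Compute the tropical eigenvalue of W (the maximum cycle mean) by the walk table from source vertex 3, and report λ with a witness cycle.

q=0: [-∞, -∞, -∞, 0, -∞]
q=1: [5, -∞, 6, -19, -6]
q=2: [-6, 2, 0, 3, 12]
q=3: [8, -6, 18, 21, 9]
q=4: [26, 12, 27, 18, 24]
q=5: [23, 23, 30, 33, 33]
Optimal cycle mean attained by: cycle 2->4->3->2, total 6 + 9 + 6, length 3.
Answer: λ = 7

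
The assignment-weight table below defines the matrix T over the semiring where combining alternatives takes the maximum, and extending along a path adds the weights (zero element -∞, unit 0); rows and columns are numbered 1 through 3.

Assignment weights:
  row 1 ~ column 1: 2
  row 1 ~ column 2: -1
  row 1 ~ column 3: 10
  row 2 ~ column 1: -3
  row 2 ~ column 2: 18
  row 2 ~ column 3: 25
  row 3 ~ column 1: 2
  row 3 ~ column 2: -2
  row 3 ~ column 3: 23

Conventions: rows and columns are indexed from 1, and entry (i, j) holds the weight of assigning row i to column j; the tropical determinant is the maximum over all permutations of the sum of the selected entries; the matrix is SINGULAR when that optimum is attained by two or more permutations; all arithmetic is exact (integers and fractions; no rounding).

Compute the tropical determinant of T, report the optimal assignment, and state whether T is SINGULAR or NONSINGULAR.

σ = (1, 2, 3): 2 + 18 + 23 = 43
σ = (1, 3, 2): 2 + 25 + (-2) = 25
σ = (2, 1, 3): (-1) + (-3) + 23 = 19
σ = (2, 3, 1): (-1) + 25 + 2 = 26
σ = (3, 1, 2): 10 + (-3) + (-2) = 5
σ = (3, 2, 1): 10 + 18 + 2 = 30
Optimal value attained by: σ = (1, 2, 3).
Answer: det⊕(T) = 43; verdict: NONSINGULAR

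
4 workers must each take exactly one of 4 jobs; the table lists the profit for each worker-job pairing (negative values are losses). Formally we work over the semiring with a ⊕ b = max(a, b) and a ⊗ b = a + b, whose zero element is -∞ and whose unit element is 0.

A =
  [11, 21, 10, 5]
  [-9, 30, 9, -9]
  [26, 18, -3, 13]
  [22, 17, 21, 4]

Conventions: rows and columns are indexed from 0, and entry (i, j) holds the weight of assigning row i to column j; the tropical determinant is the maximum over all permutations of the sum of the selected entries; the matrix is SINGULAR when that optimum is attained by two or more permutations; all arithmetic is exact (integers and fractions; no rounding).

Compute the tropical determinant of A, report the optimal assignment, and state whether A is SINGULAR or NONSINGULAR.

σ = (0, 1, 2, 3): 11 + 30 + (-3) + 4 = 42
σ = (0, 1, 3, 2): 11 + 30 + 13 + 21 = 75
σ = (0, 2, 1, 3): 11 + 9 + 18 + 4 = 42
σ = (0, 2, 3, 1): 11 + 9 + 13 + 17 = 50
σ = (0, 3, 1, 2): 11 + (-9) + 18 + 21 = 41
σ = (0, 3, 2, 1): 11 + (-9) + (-3) + 17 = 16
σ = (1, 0, 2, 3): 21 + (-9) + (-3) + 4 = 13
σ = (1, 0, 3, 2): 21 + (-9) + 13 + 21 = 46
σ = (1, 2, 0, 3): 21 + 9 + 26 + 4 = 60
σ = (1, 2, 3, 0): 21 + 9 + 13 + 22 = 65
σ = (1, 3, 0, 2): 21 + (-9) + 26 + 21 = 59
σ = (1, 3, 2, 0): 21 + (-9) + (-3) + 22 = 31
σ = (2, 0, 1, 3): 10 + (-9) + 18 + 4 = 23
σ = (2, 0, 3, 1): 10 + (-9) + 13 + 17 = 31
σ = (2, 1, 0, 3): 10 + 30 + 26 + 4 = 70
σ = (2, 1, 3, 0): 10 + 30 + 13 + 22 = 75
σ = (2, 3, 0, 1): 10 + (-9) + 26 + 17 = 44
σ = (2, 3, 1, 0): 10 + (-9) + 18 + 22 = 41
σ = (3, 0, 1, 2): 5 + (-9) + 18 + 21 = 35
σ = (3, 0, 2, 1): 5 + (-9) + (-3) + 17 = 10
σ = (3, 1, 0, 2): 5 + 30 + 26 + 21 = 82
σ = (3, 1, 2, 0): 5 + 30 + (-3) + 22 = 54
σ = (3, 2, 0, 1): 5 + 9 + 26 + 17 = 57
σ = (3, 2, 1, 0): 5 + 9 + 18 + 22 = 54
Optimal value attained by: σ = (3, 1, 0, 2).
Answer: det⊕(A) = 82; verdict: NONSINGULAR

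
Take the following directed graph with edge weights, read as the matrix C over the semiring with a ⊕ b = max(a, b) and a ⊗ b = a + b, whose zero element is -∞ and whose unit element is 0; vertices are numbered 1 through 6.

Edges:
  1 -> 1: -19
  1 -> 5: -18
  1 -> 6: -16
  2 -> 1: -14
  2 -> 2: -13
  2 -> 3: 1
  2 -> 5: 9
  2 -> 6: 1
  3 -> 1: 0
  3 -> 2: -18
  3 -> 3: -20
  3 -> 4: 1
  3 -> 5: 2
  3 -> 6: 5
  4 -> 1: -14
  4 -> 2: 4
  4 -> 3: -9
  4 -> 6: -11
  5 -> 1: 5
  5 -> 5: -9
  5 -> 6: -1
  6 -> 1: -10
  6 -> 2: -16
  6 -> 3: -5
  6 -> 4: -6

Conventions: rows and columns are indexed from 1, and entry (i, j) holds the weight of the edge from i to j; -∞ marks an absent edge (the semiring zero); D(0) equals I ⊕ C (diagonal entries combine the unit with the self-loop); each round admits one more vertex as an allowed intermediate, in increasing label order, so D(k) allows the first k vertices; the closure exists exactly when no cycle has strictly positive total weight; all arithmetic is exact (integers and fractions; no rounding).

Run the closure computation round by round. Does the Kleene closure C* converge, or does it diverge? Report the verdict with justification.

D(0):
  [0, -∞, -∞, -∞, -18, -16]
  [-14, 0, 1, -∞, 9, 1]
  [0, -18, 0, 1, 2, 5]
  [-14, 4, -9, 0, -∞, -11]
  [5, -∞, -∞, -∞, 0, -1]
  [-10, -16, -5, -6, -∞, 0]
D(1):
  [0, -∞, -∞, -∞, -18, -16]
  [-14, 0, 1, -∞, 9, 1]
  [0, -18, 0, 1, 2, 5]
  [-14, 4, -9, 0, -32, -11]
  [5, -∞, -∞, -∞, 0, -1]
  [-10, -16, -5, -6, -28, 0]
D(2):
  [0, -∞, -∞, -∞, -18, -16]
  [-14, 0, 1, -∞, 9, 1]
  [0, -18, 0, 1, 2, 5]
  [-10, 4, 5, 0, 13, 5]
  [5, -∞, -∞, -∞, 0, -1]
  [-10, -16, -5, -6, -7, 0]
Detection: at round 3, diagonal entry (4, 4) turns strictly positive.
Key observation: the cycle 4->2->3->4 has total weight 4 + 1 + 1, which is strictly positive.
Answer: DIVERGES — positive cycle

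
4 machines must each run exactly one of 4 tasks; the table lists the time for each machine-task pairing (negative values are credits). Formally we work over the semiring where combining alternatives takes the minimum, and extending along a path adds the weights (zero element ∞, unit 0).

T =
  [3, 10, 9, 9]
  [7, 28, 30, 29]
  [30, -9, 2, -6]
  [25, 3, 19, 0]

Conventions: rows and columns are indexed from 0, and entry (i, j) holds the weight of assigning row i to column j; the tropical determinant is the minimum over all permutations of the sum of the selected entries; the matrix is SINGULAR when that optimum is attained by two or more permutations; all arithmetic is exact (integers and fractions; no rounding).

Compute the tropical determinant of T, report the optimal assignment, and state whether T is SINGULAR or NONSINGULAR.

σ = (0, 1, 2, 3): 3 + 28 + 2 + 0 = 33
σ = (0, 1, 3, 2): 3 + 28 + (-6) + 19 = 44
σ = (0, 2, 1, 3): 3 + 30 + (-9) + 0 = 24
σ = (0, 2, 3, 1): 3 + 30 + (-6) + 3 = 30
σ = (0, 3, 1, 2): 3 + 29 + (-9) + 19 = 42
σ = (0, 3, 2, 1): 3 + 29 + 2 + 3 = 37
σ = (1, 0, 2, 3): 10 + 7 + 2 + 0 = 19
σ = (1, 0, 3, 2): 10 + 7 + (-6) + 19 = 30
σ = (1, 2, 0, 3): 10 + 30 + 30 + 0 = 70
σ = (1, 2, 3, 0): 10 + 30 + (-6) + 25 = 59
σ = (1, 3, 0, 2): 10 + 29 + 30 + 19 = 88
σ = (1, 3, 2, 0): 10 + 29 + 2 + 25 = 66
σ = (2, 0, 1, 3): 9 + 7 + (-9) + 0 = 7
σ = (2, 0, 3, 1): 9 + 7 + (-6) + 3 = 13
σ = (2, 1, 0, 3): 9 + 28 + 30 + 0 = 67
σ = (2, 1, 3, 0): 9 + 28 + (-6) + 25 = 56
σ = (2, 3, 0, 1): 9 + 29 + 30 + 3 = 71
σ = (2, 3, 1, 0): 9 + 29 + (-9) + 25 = 54
σ = (3, 0, 1, 2): 9 + 7 + (-9) + 19 = 26
σ = (3, 0, 2, 1): 9 + 7 + 2 + 3 = 21
σ = (3, 1, 0, 2): 9 + 28 + 30 + 19 = 86
σ = (3, 1, 2, 0): 9 + 28 + 2 + 25 = 64
σ = (3, 2, 0, 1): 9 + 30 + 30 + 3 = 72
σ = (3, 2, 1, 0): 9 + 30 + (-9) + 25 = 55
Optimal value attained by: σ = (2, 0, 1, 3).
Answer: det⊕(T) = 7; verdict: NONSINGULAR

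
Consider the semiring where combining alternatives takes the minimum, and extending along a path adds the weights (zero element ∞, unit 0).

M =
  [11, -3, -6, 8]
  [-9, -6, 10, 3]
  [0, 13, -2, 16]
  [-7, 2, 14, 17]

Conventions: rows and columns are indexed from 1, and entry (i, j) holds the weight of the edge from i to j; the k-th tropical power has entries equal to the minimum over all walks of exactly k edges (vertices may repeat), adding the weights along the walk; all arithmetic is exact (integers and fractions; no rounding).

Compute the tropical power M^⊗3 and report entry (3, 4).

M^⊗2:
  [-12, -9, -8, 0]
  [-15, -12, -15, -3]
  [-2, -3, -6, 8]
  [-7, -10, -13, 1]
M^⊗3:
  [-18, -15, -18, -6]
  [-21, -18, -21, -9]
  [-12, -9, -8, 0]
  [-19, -16, -15, -7]
Key observation: the optimum is the walk 3->1->2->4, with weight 0 + (-3) + 3 = 0.
Optimal value attained by: walk 3->1->2->4.
Answer: (M^⊗3)[3][4] = 0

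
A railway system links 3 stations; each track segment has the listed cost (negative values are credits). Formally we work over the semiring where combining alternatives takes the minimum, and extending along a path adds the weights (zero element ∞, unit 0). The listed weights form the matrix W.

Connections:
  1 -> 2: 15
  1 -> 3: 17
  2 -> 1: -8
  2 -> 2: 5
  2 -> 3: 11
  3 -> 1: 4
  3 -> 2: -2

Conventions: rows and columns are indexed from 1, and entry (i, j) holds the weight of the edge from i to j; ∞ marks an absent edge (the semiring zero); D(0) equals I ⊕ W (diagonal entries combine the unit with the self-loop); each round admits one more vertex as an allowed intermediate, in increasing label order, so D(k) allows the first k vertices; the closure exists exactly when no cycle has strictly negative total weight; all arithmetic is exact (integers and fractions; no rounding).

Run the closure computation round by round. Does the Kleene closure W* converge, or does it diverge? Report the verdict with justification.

D(0):
  [0, 15, 17]
  [-8, 0, 11]
  [4, -2, 0]
D(1):
  [0, 15, 17]
  [-8, 0, 9]
  [4, -2, 0]
D(2):
  [0, 15, 17]
  [-8, 0, 9]
  [-10, -2, 0]
D(3):
  [0, 15, 17]
  [-8, 0, 9]
  [-10, -2, 0]
Key observation: every diagonal entry stays at the unit through all rounds, so no improving cycle exists.
Answer: CONVERGES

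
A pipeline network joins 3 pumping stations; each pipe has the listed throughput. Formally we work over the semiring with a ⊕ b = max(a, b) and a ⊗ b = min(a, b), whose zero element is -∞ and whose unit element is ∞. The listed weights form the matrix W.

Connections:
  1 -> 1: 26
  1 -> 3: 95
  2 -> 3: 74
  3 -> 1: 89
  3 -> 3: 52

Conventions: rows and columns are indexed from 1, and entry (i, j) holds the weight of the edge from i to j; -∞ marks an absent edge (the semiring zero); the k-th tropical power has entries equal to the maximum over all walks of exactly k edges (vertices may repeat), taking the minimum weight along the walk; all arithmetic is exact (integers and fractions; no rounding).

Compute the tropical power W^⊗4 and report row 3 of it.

W^⊗2:
  [89, -∞, 52]
  [74, -∞, 52]
  [52, -∞, 89]
W^⊗3:
  [52, -∞, 89]
  [52, -∞, 74]
  [89, -∞, 52]
W^⊗4:
  [89, -∞, 52]
  [74, -∞, 52]
  [52, -∞, 89]
Answer: row 3 of W^⊗4 = [52, -∞, 89]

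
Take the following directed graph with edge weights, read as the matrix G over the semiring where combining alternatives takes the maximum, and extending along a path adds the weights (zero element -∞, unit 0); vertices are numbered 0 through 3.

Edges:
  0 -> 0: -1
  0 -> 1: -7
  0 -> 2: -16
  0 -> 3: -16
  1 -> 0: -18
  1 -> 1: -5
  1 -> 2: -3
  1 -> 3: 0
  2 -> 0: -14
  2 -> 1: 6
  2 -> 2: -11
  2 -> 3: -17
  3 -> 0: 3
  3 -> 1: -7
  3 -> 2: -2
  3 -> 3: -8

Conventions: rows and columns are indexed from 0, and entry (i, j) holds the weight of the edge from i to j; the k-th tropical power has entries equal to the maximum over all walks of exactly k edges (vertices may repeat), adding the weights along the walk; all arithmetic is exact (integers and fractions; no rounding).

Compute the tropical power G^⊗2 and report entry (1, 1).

G^⊗2:
  [-2, -8, -10, -7]
  [3, 3, -2, -5]
  [-12, 1, 3, 6]
  [2, 4, -10, -7]
Key observation: the optimum is the walk 1->2->1, with weight (-3) + 6 = 3.
Optimal value attained by: walk 1->2->1.
Answer: (G^⊗2)[1][1] = 3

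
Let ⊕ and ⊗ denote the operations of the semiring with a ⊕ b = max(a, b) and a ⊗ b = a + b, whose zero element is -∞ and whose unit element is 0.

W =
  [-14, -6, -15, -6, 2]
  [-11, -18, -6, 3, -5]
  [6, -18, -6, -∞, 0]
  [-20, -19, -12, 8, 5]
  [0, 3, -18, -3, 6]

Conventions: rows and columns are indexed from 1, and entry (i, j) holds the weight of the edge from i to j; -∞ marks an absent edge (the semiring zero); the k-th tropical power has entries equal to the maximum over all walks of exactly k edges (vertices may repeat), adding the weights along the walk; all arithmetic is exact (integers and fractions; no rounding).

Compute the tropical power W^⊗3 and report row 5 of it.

W^⊗2:
  [2, 5, -12, 2, 8]
  [0, -2, -9, 11, 8]
  [0, 3, -9, 0, 8]
  [5, 8, -4, 16, 13]
  [6, 9, -3, 6, 12]
W^⊗3:
  [8, 11, -1, 10, 14]
  [8, 11, -1, 19, 16]
  [8, 11, -3, 8, 14]
  [13, 16, 4, 24, 21]
  [12, 15, 3, 14, 18]
Answer: row 5 of W^⊗3 = [12, 15, 3, 14, 18]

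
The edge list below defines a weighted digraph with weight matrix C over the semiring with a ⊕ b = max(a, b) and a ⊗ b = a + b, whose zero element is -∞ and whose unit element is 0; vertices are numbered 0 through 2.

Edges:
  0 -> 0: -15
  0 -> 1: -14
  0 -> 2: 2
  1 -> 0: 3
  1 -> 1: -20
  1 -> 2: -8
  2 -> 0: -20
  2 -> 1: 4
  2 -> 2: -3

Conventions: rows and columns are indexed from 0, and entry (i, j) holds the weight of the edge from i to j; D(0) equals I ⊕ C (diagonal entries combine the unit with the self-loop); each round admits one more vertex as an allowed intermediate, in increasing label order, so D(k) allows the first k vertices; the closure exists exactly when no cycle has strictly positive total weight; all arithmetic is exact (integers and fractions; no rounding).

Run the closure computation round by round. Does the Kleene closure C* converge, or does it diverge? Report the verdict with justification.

D(0):
  [0, -14, 2]
  [3, 0, -8]
  [-20, 4, 0]
D(1):
  [0, -14, 2]
  [3, 0, 5]
  [-20, 4, 0]
Detection: at round 2, diagonal entry (2, 2) turns strictly positive.
Key observation: the cycle 2->1->0->2 has total weight 4 + 3 + 2, which is strictly positive.
Answer: DIVERGES — positive cycle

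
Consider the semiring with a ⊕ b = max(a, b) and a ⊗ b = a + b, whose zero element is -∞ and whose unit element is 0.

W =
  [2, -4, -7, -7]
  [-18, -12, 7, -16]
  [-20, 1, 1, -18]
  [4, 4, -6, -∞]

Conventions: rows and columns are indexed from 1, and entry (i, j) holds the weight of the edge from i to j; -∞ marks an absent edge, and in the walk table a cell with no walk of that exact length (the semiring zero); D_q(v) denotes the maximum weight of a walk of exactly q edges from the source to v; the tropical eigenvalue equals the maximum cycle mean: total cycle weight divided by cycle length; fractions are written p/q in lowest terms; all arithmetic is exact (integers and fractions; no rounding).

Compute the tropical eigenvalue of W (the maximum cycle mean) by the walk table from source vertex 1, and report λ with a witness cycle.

q=0: [0, -∞, -∞, -∞]
q=1: [2, -4, -7, -7]
q=2: [4, -2, 3, -5]
q=3: [6, 4, 5, -3]
q=4: [8, 6, 11, -1]
Optimal cycle mean attained by: cycle 2->3->2, total 7 + 1, length 2.
Answer: λ = 4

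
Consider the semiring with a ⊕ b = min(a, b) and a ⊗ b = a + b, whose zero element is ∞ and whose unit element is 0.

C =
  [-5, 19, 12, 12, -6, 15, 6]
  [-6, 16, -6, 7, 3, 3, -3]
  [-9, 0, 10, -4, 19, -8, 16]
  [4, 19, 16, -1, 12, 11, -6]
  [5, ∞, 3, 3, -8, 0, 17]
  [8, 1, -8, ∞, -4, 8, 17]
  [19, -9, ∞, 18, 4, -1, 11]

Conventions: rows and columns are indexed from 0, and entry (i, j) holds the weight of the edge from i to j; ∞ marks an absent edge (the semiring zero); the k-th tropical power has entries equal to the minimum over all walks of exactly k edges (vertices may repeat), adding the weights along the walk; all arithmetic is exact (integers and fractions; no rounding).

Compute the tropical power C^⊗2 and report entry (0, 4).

C^⊗2:
  [-10, -3, -3, -3, -14, -6, 1]
  [-15, -12, -5, -10, -12, -14, 0]
  [-14, -7, -16, -5, -15, 0, -10]
  [-1, -15, 3, -2, -2, -7, -7]
  [-6, 1, -8, -5, -16, -8, -3]
  [-17, -8, -5, -12, -12, -16, -2]
  [-15, 0, -15, -2, -6, -6, -12]
Key observation: the optimum is the walk 0->4->4, with weight (-6) + (-8) = -14.
Optimal value attained by: walk 0->4->4.
Answer: (C^⊗2)[0][4] = -14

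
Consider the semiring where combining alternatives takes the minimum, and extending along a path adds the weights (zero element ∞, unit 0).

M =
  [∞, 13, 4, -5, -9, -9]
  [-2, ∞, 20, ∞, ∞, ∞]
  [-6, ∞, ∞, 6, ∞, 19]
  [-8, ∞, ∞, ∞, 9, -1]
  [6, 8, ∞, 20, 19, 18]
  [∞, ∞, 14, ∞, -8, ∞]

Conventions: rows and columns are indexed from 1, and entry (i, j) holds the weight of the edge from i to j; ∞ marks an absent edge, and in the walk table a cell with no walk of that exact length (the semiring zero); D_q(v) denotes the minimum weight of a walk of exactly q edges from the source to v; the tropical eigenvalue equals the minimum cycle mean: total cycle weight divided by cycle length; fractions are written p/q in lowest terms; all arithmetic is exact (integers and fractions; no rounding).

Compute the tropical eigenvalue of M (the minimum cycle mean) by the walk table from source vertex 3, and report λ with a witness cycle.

q=0: [∞, ∞, 0, ∞, ∞, ∞]
q=1: [-6, ∞, ∞, 6, ∞, 19]
q=2: [-2, 7, -2, -11, -15, -15]
q=3: [-19, -7, -1, -7, -23, -12]
q=4: [-17, -15, -15, -24, -28, -28]
q=5: [-32, -20, -14, -22, -36, -26]
q=6: [-30, -28, -28, -37, -41, -41]
Optimal cycle mean attained by: cycle 1->4->1, total (-5) + (-8), length 2.
Answer: λ = -13/2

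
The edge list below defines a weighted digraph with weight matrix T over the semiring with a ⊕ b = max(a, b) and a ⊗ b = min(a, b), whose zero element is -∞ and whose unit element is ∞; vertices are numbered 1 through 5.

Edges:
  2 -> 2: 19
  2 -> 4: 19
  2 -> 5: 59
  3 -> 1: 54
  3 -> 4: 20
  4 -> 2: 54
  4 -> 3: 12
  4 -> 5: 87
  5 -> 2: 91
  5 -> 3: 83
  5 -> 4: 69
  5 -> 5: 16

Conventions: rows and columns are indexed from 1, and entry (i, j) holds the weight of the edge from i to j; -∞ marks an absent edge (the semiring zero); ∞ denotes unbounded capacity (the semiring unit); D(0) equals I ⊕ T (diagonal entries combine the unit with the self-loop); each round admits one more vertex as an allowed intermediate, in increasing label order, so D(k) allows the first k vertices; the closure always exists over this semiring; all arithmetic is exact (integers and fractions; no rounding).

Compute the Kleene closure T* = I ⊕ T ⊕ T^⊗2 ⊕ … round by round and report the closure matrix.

D(0):
  [∞, -∞, -∞, -∞, -∞]
  [-∞, ∞, -∞, 19, 59]
  [54, -∞, ∞, 20, -∞]
  [-∞, 54, 12, ∞, 87]
  [-∞, 91, 83, 69, ∞]
D(1):
  [∞, -∞, -∞, -∞, -∞]
  [-∞, ∞, -∞, 19, 59]
  [54, -∞, ∞, 20, -∞]
  [-∞, 54, 12, ∞, 87]
  [-∞, 91, 83, 69, ∞]
D(2):
  [∞, -∞, -∞, -∞, -∞]
  [-∞, ∞, -∞, 19, 59]
  [54, -∞, ∞, 20, -∞]
  [-∞, 54, 12, ∞, 87]
  [-∞, 91, 83, 69, ∞]
D(3):
  [∞, -∞, -∞, -∞, -∞]
  [-∞, ∞, -∞, 19, 59]
  [54, -∞, ∞, 20, -∞]
  [12, 54, 12, ∞, 87]
  [54, 91, 83, 69, ∞]
D(4):
  [∞, -∞, -∞, -∞, -∞]
  [12, ∞, 12, 19, 59]
  [54, 20, ∞, 20, 20]
  [12, 54, 12, ∞, 87]
  [54, 91, 83, 69, ∞]
D(5):
  [∞, -∞, -∞, -∞, -∞]
  [54, ∞, 59, 59, 59]
  [54, 20, ∞, 20, 20]
  [54, 87, 83, ∞, 87]
  [54, 91, 83, 69, ∞]
Answer: T* = [[∞, -∞, -∞, -∞, -∞], [54, ∞, 59, 59, 59], [54, 20, ∞, 20, 20], [54, 87, 83, ∞, 87], [54, 91, 83, 69, ∞]]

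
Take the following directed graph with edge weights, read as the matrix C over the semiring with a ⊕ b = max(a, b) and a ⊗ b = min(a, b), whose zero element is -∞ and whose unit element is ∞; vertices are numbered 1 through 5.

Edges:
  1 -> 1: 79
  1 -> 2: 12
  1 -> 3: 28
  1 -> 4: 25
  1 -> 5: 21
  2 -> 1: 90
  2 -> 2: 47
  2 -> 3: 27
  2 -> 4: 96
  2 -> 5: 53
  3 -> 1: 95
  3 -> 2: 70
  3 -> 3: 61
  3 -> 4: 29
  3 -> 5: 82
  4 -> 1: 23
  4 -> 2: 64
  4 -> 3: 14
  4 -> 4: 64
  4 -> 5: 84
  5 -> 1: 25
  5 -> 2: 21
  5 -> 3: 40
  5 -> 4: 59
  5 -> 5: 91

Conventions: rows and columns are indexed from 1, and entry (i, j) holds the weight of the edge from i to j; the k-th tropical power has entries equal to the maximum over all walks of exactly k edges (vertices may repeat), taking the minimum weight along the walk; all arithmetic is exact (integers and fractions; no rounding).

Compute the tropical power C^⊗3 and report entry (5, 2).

C^⊗2:
  [79, 28, 28, 28, 28]
  [79, 64, 40, 64, 84]
  [79, 61, 61, 70, 82]
  [64, 64, 40, 64, 84]
  [40, 59, 40, 59, 91]
C^⊗3:
  [79, 28, 28, 28, 28]
  [79, 64, 40, 64, 84]
  [79, 64, 61, 64, 82]
  [64, 64, 40, 64, 84]
  [59, 59, 40, 59, 91]
Key observation: the optimum is the walk 5->4->4->2, with weight 59 min 64 min 64 = 59.
Optimal value attained by: walk 5->4->4->2.
Answer: (C^⊗3)[5][2] = 59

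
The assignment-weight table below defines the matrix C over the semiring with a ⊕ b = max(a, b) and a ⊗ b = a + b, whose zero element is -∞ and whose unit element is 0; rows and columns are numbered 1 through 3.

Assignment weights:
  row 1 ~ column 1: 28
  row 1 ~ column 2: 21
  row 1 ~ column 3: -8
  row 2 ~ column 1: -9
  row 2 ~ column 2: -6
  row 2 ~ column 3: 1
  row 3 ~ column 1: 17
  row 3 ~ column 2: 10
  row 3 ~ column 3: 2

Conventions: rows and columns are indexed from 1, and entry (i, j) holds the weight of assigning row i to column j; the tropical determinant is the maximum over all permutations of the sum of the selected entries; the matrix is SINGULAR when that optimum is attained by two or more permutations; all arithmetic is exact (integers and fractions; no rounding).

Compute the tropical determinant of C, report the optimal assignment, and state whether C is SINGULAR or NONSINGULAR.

σ = (1, 2, 3): 28 + (-6) + 2 = 24
σ = (1, 3, 2): 28 + 1 + 10 = 39
σ = (2, 1, 3): 21 + (-9) + 2 = 14
σ = (2, 3, 1): 21 + 1 + 17 = 39
σ = (3, 1, 2): (-8) + (-9) + 10 = -7
σ = (3, 2, 1): (-8) + (-6) + 17 = 3
Optimal value attained by: σ = (1, 3, 2).
Answer: det⊕(C) = 39; verdict: SINGULAR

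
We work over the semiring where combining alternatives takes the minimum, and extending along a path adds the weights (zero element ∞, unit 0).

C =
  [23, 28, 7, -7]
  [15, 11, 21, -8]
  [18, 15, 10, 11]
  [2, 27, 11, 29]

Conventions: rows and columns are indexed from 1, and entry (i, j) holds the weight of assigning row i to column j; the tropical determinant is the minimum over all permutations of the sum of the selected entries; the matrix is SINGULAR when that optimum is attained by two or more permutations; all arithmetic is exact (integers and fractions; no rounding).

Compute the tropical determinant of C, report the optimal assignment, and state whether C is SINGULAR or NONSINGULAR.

σ = (1, 2, 3, 4): 23 + 11 + 10 + 29 = 73
σ = (1, 2, 4, 3): 23 + 11 + 11 + 11 = 56
σ = (1, 3, 2, 4): 23 + 21 + 15 + 29 = 88
σ = (1, 3, 4, 2): 23 + 21 + 11 + 27 = 82
σ = (1, 4, 2, 3): 23 + (-8) + 15 + 11 = 41
σ = (1, 4, 3, 2): 23 + (-8) + 10 + 27 = 52
σ = (2, 1, 3, 4): 28 + 15 + 10 + 29 = 82
σ = (2, 1, 4, 3): 28 + 15 + 11 + 11 = 65
σ = (2, 3, 1, 4): 28 + 21 + 18 + 29 = 96
σ = (2, 3, 4, 1): 28 + 21 + 11 + 2 = 62
σ = (2, 4, 1, 3): 28 + (-8) + 18 + 11 = 49
σ = (2, 4, 3, 1): 28 + (-8) + 10 + 2 = 32
σ = (3, 1, 2, 4): 7 + 15 + 15 + 29 = 66
σ = (3, 1, 4, 2): 7 + 15 + 11 + 27 = 60
σ = (3, 2, 1, 4): 7 + 11 + 18 + 29 = 65
σ = (3, 2, 4, 1): 7 + 11 + 11 + 2 = 31
σ = (3, 4, 1, 2): 7 + (-8) + 18 + 27 = 44
σ = (3, 4, 2, 1): 7 + (-8) + 15 + 2 = 16
σ = (4, 1, 2, 3): (-7) + 15 + 15 + 11 = 34
σ = (4, 1, 3, 2): (-7) + 15 + 10 + 27 = 45
σ = (4, 2, 1, 3): (-7) + 11 + 18 + 11 = 33
σ = (4, 2, 3, 1): (-7) + 11 + 10 + 2 = 16
σ = (4, 3, 1, 2): (-7) + 21 + 18 + 27 = 59
σ = (4, 3, 2, 1): (-7) + 21 + 15 + 2 = 31
Optimal value attained by: σ = (3, 4, 2, 1).
Answer: det⊕(C) = 16; verdict: SINGULAR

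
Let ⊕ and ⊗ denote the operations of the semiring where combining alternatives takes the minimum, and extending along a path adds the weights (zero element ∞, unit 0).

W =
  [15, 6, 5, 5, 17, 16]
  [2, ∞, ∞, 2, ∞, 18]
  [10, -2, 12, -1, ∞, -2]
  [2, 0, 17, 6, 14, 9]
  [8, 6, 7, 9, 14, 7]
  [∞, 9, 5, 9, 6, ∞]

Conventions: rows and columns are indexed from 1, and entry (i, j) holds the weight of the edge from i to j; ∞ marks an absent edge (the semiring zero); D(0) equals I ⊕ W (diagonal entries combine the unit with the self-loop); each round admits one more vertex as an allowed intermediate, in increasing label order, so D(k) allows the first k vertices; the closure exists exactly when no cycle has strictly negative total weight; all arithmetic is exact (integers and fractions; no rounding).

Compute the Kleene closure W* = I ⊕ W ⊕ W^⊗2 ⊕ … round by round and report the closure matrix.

D(0):
  [0, 6, 5, 5, 17, 16]
  [2, 0, ∞, 2, ∞, 18]
  [10, -2, 0, -1, ∞, -2]
  [2, 0, 17, 0, 14, 9]
  [8, 6, 7, 9, 0, 7]
  [∞, 9, 5, 9, 6, 0]
D(1):
  [0, 6, 5, 5, 17, 16]
  [2, 0, 7, 2, 19, 18]
  [10, -2, 0, -1, 27, -2]
  [2, 0, 7, 0, 14, 9]
  [8, 6, 7, 9, 0, 7]
  [∞, 9, 5, 9, 6, 0]
D(2):
  [0, 6, 5, 5, 17, 16]
  [2, 0, 7, 2, 19, 18]
  [0, -2, 0, -1, 17, -2]
  [2, 0, 7, 0, 14, 9]
  [8, 6, 7, 8, 0, 7]
  [11, 9, 5, 9, 6, 0]
D(3):
  [0, 3, 5, 4, 17, 3]
  [2, 0, 7, 2, 19, 5]
  [0, -2, 0, -1, 17, -2]
  [2, 0, 7, 0, 14, 5]
  [7, 5, 7, 6, 0, 5]
  [5, 3, 5, 4, 6, 0]
D(4):
  [0, 3, 5, 4, 17, 3]
  [2, 0, 7, 2, 16, 5]
  [0, -2, 0, -1, 13, -2]
  [2, 0, 7, 0, 14, 5]
  [7, 5, 7, 6, 0, 5]
  [5, 3, 5, 4, 6, 0]
D(5):
  [0, 3, 5, 4, 17, 3]
  [2, 0, 7, 2, 16, 5]
  [0, -2, 0, -1, 13, -2]
  [2, 0, 7, 0, 14, 5]
  [7, 5, 7, 6, 0, 5]
  [5, 3, 5, 4, 6, 0]
D(6):
  [0, 3, 5, 4, 9, 3]
  [2, 0, 7, 2, 11, 5]
  [0, -2, 0, -1, 4, -2]
  [2, 0, 7, 0, 11, 5]
  [7, 5, 7, 6, 0, 5]
  [5, 3, 5, 4, 6, 0]
Answer: W* = [[0, 3, 5, 4, 9, 3], [2, 0, 7, 2, 11, 5], [0, -2, 0, -1, 4, -2], [2, 0, 7, 0, 11, 5], [7, 5, 7, 6, 0, 5], [5, 3, 5, 4, 6, 0]]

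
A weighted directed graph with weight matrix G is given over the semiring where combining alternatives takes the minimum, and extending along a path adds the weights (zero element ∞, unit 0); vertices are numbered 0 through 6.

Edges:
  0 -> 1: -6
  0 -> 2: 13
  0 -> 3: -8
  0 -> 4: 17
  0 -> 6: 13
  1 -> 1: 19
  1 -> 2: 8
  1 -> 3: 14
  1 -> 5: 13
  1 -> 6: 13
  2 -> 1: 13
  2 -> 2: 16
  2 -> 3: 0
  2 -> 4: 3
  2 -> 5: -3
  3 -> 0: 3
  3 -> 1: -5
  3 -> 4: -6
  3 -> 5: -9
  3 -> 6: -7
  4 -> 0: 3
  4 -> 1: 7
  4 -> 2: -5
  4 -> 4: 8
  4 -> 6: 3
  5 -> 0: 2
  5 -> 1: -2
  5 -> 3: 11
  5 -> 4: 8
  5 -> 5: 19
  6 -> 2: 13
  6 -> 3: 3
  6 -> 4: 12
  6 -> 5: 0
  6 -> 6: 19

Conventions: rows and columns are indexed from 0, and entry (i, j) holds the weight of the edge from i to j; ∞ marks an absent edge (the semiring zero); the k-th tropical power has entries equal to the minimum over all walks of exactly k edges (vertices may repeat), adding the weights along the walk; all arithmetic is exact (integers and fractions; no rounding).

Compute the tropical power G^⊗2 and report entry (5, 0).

G^⊗2:
  [-5, -13, 2, 8, -14, -17, -15]
  [15, 9, 24, 8, 8, 5, 7]
  [-1, -5, -2, 8, -6, -9, -7]
  [-7, -11, -11, -5, -1, -7, -3]
  [11, -3, 3, -5, -2, -8, 11]
  [11, -4, 3, -6, 5, 2, 4]
  [2, -2, 7, 11, -3, -6, -4]
Key observation: the optimum is the walk 5->4->0, with weight 8 + 3 = 11.
Optimal value attained by: walk 5->4->0.
Answer: (G^⊗2)[5][0] = 11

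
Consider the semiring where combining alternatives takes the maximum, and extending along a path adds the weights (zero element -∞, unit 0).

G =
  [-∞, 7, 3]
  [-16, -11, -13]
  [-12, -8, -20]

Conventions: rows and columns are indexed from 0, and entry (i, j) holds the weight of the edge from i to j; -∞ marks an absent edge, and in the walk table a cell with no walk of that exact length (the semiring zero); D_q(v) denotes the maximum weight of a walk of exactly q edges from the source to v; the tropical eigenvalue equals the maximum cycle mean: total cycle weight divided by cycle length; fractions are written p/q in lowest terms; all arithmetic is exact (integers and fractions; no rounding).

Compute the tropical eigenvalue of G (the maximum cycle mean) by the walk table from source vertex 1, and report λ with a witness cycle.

q=0: [-∞, 0, -∞]
q=1: [-16, -11, -13]
q=2: [-25, -9, -13]
q=3: [-25, -18, -22]
Optimal cycle mean attained by: cycle 0->1->0, total 7 + (-16), length 2.
Answer: λ = -9/2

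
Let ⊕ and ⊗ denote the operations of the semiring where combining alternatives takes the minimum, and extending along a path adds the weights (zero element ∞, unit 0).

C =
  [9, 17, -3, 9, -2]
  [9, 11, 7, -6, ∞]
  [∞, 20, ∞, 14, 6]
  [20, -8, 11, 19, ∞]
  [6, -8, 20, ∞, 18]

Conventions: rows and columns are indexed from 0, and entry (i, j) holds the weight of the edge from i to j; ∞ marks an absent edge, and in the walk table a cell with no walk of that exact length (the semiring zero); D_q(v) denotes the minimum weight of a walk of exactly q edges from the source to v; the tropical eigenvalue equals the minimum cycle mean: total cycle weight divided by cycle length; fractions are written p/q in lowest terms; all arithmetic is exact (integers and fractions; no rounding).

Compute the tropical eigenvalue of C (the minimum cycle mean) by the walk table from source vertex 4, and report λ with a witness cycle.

q=0: [∞, ∞, ∞, ∞, 0]
q=1: [6, -8, 20, ∞, 18]
q=2: [1, 3, -1, -14, 4]
q=3: [6, -22, -3, -3, -1]
q=4: [-13, -11, -15, -28, 3]
q=5: [-8, -36, -17, -17, -15]
Optimal cycle mean attained by: cycle 1->3->1, total (-6) + (-8), length 2.
Answer: λ = -7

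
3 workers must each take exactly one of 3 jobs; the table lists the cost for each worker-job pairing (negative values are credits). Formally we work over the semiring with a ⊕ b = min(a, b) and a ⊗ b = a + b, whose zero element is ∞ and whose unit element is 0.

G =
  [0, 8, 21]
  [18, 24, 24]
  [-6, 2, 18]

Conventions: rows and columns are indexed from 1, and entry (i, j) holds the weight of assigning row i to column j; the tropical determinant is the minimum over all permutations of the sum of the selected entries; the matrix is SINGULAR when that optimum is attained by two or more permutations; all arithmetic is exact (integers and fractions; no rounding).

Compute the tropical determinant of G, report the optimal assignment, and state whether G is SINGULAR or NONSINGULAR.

σ = (1, 2, 3): 0 + 24 + 18 = 42
σ = (1, 3, 2): 0 + 24 + 2 = 26
σ = (2, 1, 3): 8 + 18 + 18 = 44
σ = (2, 3, 1): 8 + 24 + (-6) = 26
σ = (3, 1, 2): 21 + 18 + 2 = 41
σ = (3, 2, 1): 21 + 24 + (-6) = 39
Optimal value attained by: σ = (1, 3, 2).
Answer: det⊕(G) = 26; verdict: SINGULAR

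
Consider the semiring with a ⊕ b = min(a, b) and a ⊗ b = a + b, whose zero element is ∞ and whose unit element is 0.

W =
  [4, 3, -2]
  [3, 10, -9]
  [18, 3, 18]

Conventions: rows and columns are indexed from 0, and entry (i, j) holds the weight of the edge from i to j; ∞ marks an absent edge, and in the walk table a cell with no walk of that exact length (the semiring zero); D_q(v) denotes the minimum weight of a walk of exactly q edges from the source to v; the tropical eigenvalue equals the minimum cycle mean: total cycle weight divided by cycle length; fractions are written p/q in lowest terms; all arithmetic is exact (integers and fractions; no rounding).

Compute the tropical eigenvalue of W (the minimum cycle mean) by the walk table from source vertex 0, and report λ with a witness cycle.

q=0: [0, ∞, ∞]
q=1: [4, 3, -2]
q=2: [6, 1, -6]
q=3: [4, -3, -8]
Optimal cycle mean attained by: cycle 1->2->1, total (-9) + 3, length 2.
Answer: λ = -3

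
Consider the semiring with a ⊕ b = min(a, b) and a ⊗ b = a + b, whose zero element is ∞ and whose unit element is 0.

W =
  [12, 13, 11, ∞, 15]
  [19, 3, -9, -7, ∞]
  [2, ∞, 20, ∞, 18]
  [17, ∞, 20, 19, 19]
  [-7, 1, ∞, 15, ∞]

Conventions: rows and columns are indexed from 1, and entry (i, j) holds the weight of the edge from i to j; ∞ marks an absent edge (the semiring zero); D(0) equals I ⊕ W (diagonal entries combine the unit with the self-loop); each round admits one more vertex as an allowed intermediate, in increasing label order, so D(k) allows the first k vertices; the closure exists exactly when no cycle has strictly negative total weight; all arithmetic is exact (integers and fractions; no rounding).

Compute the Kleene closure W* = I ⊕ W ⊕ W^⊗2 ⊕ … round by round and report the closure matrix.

D(0):
  [0, 13, 11, ∞, 15]
  [19, 0, -9, -7, ∞]
  [2, ∞, 0, ∞, 18]
  [17, ∞, 20, 0, 19]
  [-7, 1, ∞, 15, 0]
D(1):
  [0, 13, 11, ∞, 15]
  [19, 0, -9, -7, 34]
  [2, 15, 0, ∞, 17]
  [17, 30, 20, 0, 19]
  [-7, 1, 4, 15, 0]
D(2):
  [0, 13, 4, 6, 15]
  [19, 0, -9, -7, 34]
  [2, 15, 0, 8, 17]
  [17, 30, 20, 0, 19]
  [-7, 1, -8, -6, 0]
D(3):
  [0, 13, 4, 6, 15]
  [-7, 0, -9, -7, 8]
  [2, 15, 0, 8, 17]
  [17, 30, 20, 0, 19]
  [-7, 1, -8, -6, 0]
D(4):
  [0, 13, 4, 6, 15]
  [-7, 0, -9, -7, 8]
  [2, 15, 0, 8, 17]
  [17, 30, 20, 0, 19]
  [-7, 1, -8, -6, 0]
D(5):
  [0, 13, 4, 6, 15]
  [-7, 0, -9, -7, 8]
  [2, 15, 0, 8, 17]
  [12, 20, 11, 0, 19]
  [-7, 1, -8, -6, 0]
Answer: W* = [[0, 13, 4, 6, 15], [-7, 0, -9, -7, 8], [2, 15, 0, 8, 17], [12, 20, 11, 0, 19], [-7, 1, -8, -6, 0]]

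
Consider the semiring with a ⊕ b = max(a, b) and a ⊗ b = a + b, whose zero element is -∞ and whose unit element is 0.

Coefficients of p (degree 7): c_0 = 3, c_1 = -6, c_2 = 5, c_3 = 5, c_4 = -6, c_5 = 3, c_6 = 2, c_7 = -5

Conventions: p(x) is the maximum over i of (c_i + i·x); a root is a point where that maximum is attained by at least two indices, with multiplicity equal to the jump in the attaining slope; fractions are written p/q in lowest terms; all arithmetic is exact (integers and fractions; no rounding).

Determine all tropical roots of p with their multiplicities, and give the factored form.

hull edge (i=0, c=3) to (i=2, c=5): slope 1, span 2
hull edge (i=2, c=5) to (i=3, c=5): slope 0, span 1
hull edge (i=3, c=5) to (i=6, c=2): slope -1, span 3
hull edge (i=6, c=2) to (i=7, c=-5): slope -7, span 1
Factored form: p(x) = -5 ⊗ (x ⊕ (-1)) ⊗ (x ⊕ (-1)) ⊗ (x ⊕ 0) ⊗ (x ⊕ 1) ⊗ (x ⊕ 1) ⊗ (x ⊕ 1) ⊗ (x ⊕ 7)
Answer: roots = -1 (mult 2), 0 (mult 1), 1 (mult 3), 7 (mult 1)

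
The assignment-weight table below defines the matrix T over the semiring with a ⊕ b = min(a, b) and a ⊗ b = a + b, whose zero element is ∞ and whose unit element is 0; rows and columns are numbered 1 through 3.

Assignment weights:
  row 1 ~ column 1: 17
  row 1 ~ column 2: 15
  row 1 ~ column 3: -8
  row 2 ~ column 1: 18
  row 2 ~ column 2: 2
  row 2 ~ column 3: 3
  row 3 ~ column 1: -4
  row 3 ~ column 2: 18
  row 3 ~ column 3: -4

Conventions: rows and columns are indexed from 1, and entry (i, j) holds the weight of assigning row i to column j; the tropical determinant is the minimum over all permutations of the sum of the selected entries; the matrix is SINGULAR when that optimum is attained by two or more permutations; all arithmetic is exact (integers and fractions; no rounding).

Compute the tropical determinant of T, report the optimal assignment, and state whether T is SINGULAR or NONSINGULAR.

σ = (1, 2, 3): 17 + 2 + (-4) = 15
σ = (1, 3, 2): 17 + 3 + 18 = 38
σ = (2, 1, 3): 15 + 18 + (-4) = 29
σ = (2, 3, 1): 15 + 3 + (-4) = 14
σ = (3, 1, 2): (-8) + 18 + 18 = 28
σ = (3, 2, 1): (-8) + 2 + (-4) = -10
Optimal value attained by: σ = (3, 2, 1).
Answer: det⊕(T) = -10; verdict: NONSINGULAR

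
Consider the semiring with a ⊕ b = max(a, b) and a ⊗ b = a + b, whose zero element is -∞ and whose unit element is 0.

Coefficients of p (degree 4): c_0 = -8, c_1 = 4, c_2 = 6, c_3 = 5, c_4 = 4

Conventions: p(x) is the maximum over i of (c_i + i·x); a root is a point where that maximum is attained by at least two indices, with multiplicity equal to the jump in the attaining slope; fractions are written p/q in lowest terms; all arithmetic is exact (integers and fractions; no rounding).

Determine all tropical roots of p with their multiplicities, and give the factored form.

hull edge (i=0, c=-8) to (i=1, c=4): slope 12, span 1
hull edge (i=1, c=4) to (i=2, c=6): slope 2, span 1
hull edge (i=2, c=6) to (i=4, c=4): slope -1, span 2
Factored form: p(x) = 4 ⊗ (x ⊕ (-12)) ⊗ (x ⊕ (-2)) ⊗ (x ⊕ 1) ⊗ (x ⊕ 1)
Answer: roots = -12 (mult 1), -2 (mult 1), 1 (mult 2)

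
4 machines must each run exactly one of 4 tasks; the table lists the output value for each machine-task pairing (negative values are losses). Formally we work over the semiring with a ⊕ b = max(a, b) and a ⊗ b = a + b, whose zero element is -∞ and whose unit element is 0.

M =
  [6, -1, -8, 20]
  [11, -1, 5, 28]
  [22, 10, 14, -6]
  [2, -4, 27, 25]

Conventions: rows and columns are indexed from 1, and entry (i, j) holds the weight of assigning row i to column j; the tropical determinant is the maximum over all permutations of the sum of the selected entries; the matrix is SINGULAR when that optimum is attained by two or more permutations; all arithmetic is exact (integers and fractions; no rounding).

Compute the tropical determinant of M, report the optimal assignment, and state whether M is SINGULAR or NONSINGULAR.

σ = (1, 2, 3, 4): 6 + (-1) + 14 + 25 = 44
σ = (1, 2, 4, 3): 6 + (-1) + (-6) + 27 = 26
σ = (1, 3, 2, 4): 6 + 5 + 10 + 25 = 46
σ = (1, 3, 4, 2): 6 + 5 + (-6) + (-4) = 1
σ = (1, 4, 2, 3): 6 + 28 + 10 + 27 = 71
σ = (1, 4, 3, 2): 6 + 28 + 14 + (-4) = 44
σ = (2, 1, 3, 4): (-1) + 11 + 14 + 25 = 49
σ = (2, 1, 4, 3): (-1) + 11 + (-6) + 27 = 31
σ = (2, 3, 1, 4): (-1) + 5 + 22 + 25 = 51
σ = (2, 3, 4, 1): (-1) + 5 + (-6) + 2 = 0
σ = (2, 4, 1, 3): (-1) + 28 + 22 + 27 = 76
σ = (2, 4, 3, 1): (-1) + 28 + 14 + 2 = 43
σ = (3, 1, 2, 4): (-8) + 11 + 10 + 25 = 38
σ = (3, 1, 4, 2): (-8) + 11 + (-6) + (-4) = -7
σ = (3, 2, 1, 4): (-8) + (-1) + 22 + 25 = 38
σ = (3, 2, 4, 1): (-8) + (-1) + (-6) + 2 = -13
σ = (3, 4, 1, 2): (-8) + 28 + 22 + (-4) = 38
σ = (3, 4, 2, 1): (-8) + 28 + 10 + 2 = 32
σ = (4, 1, 2, 3): 20 + 11 + 10 + 27 = 68
σ = (4, 1, 3, 2): 20 + 11 + 14 + (-4) = 41
σ = (4, 2, 1, 3): 20 + (-1) + 22 + 27 = 68
σ = (4, 2, 3, 1): 20 + (-1) + 14 + 2 = 35
σ = (4, 3, 1, 2): 20 + 5 + 22 + (-4) = 43
σ = (4, 3, 2, 1): 20 + 5 + 10 + 2 = 37
Optimal value attained by: σ = (2, 4, 1, 3).
Answer: det⊕(M) = 76; verdict: NONSINGULAR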